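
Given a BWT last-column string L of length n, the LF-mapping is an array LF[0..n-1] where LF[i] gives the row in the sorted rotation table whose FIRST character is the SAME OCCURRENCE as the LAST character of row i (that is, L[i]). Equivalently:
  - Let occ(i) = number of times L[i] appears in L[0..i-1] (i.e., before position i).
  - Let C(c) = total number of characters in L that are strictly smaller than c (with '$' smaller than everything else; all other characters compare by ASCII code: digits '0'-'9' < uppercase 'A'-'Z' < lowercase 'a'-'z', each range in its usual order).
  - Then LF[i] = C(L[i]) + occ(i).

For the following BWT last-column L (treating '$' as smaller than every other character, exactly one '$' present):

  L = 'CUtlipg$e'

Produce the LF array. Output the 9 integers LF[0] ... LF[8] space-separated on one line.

Char counts: '$':1, 'C':1, 'U':1, 'e':1, 'g':1, 'i':1, 'l':1, 'p':1, 't':1
C (first-col start): C('$')=0, C('C')=1, C('U')=2, C('e')=3, C('g')=4, C('i')=5, C('l')=6, C('p')=7, C('t')=8
L[0]='C': occ=0, LF[0]=C('C')+0=1+0=1
L[1]='U': occ=0, LF[1]=C('U')+0=2+0=2
L[2]='t': occ=0, LF[2]=C('t')+0=8+0=8
L[3]='l': occ=0, LF[3]=C('l')+0=6+0=6
L[4]='i': occ=0, LF[4]=C('i')+0=5+0=5
L[5]='p': occ=0, LF[5]=C('p')+0=7+0=7
L[6]='g': occ=0, LF[6]=C('g')+0=4+0=4
L[7]='$': occ=0, LF[7]=C('$')+0=0+0=0
L[8]='e': occ=0, LF[8]=C('e')+0=3+0=3

Answer: 1 2 8 6 5 7 4 0 3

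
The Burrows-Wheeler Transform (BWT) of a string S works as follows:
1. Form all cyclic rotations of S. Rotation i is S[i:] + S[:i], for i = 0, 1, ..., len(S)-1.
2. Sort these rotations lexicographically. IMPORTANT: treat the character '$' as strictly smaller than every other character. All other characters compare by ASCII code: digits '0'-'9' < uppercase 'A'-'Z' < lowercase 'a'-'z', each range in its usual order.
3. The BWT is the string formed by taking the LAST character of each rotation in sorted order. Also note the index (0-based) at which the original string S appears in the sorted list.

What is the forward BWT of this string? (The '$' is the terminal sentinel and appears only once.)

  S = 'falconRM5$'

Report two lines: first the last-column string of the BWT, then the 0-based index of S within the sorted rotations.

Answer: 5MRnfl$aoc
6

Derivation:
All 10 rotations (rotation i = S[i:]+S[:i]):
  rot[0] = falconRM5$
  rot[1] = alconRM5$f
  rot[2] = lconRM5$fa
  rot[3] = conRM5$fal
  rot[4] = onRM5$falc
  rot[5] = nRM5$falco
  rot[6] = RM5$falcon
  rot[7] = M5$falconR
  rot[8] = 5$falconRM
  rot[9] = $falconRM5
Sorted (with $ < everything):
  sorted[0] = $falconRM5  (last char: '5')
  sorted[1] = 5$falconRM  (last char: 'M')
  sorted[2] = M5$falconR  (last char: 'R')
  sorted[3] = RM5$falcon  (last char: 'n')
  sorted[4] = alconRM5$f  (last char: 'f')
  sorted[5] = conRM5$fal  (last char: 'l')
  sorted[6] = falconRM5$  (last char: '$')
  sorted[7] = lconRM5$fa  (last char: 'a')
  sorted[8] = nRM5$falco  (last char: 'o')
  sorted[9] = onRM5$falc  (last char: 'c')
Last column: 5MRnfl$aoc
Original string S is at sorted index 6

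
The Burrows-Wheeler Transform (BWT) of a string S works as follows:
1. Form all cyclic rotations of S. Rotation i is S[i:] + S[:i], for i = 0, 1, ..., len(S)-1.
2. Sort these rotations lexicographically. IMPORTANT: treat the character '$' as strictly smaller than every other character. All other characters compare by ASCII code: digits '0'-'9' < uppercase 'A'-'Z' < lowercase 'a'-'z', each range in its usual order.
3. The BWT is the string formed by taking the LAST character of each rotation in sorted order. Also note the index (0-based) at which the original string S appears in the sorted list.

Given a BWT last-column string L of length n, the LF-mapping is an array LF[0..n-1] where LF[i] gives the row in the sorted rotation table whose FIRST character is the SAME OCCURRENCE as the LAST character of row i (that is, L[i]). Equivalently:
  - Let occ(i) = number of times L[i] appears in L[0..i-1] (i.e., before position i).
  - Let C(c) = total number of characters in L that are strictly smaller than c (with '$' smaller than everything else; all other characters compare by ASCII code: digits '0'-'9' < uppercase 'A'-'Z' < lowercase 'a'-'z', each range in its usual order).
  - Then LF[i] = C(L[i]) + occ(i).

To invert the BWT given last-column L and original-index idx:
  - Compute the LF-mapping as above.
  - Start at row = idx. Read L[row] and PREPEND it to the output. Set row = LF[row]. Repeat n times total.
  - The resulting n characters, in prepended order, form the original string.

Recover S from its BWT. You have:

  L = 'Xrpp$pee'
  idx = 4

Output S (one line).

LF mapping: 1 7 4 5 0 6 2 3
Walk LF starting at row 4, prepending L[row]:
  step 1: row=4, L[4]='$', prepend. Next row=LF[4]=0
  step 2: row=0, L[0]='X', prepend. Next row=LF[0]=1
  step 3: row=1, L[1]='r', prepend. Next row=LF[1]=7
  step 4: row=7, L[7]='e', prepend. Next row=LF[7]=3
  step 5: row=3, L[3]='p', prepend. Next row=LF[3]=5
  step 6: row=5, L[5]='p', prepend. Next row=LF[5]=6
  step 7: row=6, L[6]='e', prepend. Next row=LF[6]=2
  step 8: row=2, L[2]='p', prepend. Next row=LF[2]=4
Reversed output: pepperX$

Answer: pepperX$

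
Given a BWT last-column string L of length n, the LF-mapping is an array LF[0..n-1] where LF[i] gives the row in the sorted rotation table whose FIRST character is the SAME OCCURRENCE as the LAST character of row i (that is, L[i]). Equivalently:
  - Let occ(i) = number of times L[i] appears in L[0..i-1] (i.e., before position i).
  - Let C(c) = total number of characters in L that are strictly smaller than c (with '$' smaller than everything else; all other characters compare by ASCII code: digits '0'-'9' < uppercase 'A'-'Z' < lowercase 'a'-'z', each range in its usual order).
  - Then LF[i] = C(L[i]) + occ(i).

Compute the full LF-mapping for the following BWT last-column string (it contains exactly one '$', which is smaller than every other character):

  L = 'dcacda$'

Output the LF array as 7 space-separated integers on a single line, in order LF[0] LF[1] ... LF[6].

Answer: 5 3 1 4 6 2 0

Derivation:
Char counts: '$':1, 'a':2, 'c':2, 'd':2
C (first-col start): C('$')=0, C('a')=1, C('c')=3, C('d')=5
L[0]='d': occ=0, LF[0]=C('d')+0=5+0=5
L[1]='c': occ=0, LF[1]=C('c')+0=3+0=3
L[2]='a': occ=0, LF[2]=C('a')+0=1+0=1
L[3]='c': occ=1, LF[3]=C('c')+1=3+1=4
L[4]='d': occ=1, LF[4]=C('d')+1=5+1=6
L[5]='a': occ=1, LF[5]=C('a')+1=1+1=2
L[6]='$': occ=0, LF[6]=C('$')+0=0+0=0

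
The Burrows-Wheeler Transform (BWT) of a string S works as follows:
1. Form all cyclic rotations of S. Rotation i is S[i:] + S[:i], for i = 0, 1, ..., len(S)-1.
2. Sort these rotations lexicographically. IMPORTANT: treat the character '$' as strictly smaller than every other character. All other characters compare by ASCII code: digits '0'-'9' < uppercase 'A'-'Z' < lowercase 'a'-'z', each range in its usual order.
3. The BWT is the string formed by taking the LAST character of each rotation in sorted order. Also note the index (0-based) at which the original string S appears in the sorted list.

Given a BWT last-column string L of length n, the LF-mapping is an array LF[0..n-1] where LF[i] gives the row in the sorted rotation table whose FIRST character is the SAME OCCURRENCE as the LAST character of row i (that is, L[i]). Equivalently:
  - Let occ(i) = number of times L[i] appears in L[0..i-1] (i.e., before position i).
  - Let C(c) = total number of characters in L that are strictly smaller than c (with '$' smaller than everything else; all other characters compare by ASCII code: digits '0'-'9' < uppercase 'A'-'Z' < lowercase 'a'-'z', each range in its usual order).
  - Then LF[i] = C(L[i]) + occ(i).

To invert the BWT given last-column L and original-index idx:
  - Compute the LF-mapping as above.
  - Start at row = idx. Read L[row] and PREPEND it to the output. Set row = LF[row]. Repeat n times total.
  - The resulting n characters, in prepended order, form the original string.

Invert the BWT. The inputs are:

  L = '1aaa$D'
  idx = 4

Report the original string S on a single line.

Answer: aDaa1$

Derivation:
LF mapping: 1 3 4 5 0 2
Walk LF starting at row 4, prepending L[row]:
  step 1: row=4, L[4]='$', prepend. Next row=LF[4]=0
  step 2: row=0, L[0]='1', prepend. Next row=LF[0]=1
  step 3: row=1, L[1]='a', prepend. Next row=LF[1]=3
  step 4: row=3, L[3]='a', prepend. Next row=LF[3]=5
  step 5: row=5, L[5]='D', prepend. Next row=LF[5]=2
  step 6: row=2, L[2]='a', prepend. Next row=LF[2]=4
Reversed output: aDaa1$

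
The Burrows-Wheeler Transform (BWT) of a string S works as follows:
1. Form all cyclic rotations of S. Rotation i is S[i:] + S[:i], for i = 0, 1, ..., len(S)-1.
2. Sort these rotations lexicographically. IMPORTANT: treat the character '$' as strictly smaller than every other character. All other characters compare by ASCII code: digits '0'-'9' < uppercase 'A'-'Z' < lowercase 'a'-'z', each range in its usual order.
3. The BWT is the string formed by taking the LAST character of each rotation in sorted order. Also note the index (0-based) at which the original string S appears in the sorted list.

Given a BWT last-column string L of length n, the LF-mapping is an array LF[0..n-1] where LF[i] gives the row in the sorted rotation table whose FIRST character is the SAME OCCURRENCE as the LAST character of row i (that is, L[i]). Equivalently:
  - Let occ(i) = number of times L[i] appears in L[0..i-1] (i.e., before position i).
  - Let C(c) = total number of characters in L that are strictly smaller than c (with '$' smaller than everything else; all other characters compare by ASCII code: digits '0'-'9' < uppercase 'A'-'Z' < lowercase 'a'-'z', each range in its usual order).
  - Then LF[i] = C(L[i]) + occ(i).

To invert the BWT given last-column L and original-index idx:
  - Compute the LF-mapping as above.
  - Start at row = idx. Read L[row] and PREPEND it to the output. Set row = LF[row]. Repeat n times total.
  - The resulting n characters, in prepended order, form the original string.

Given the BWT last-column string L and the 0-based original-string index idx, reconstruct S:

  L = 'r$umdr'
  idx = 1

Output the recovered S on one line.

LF mapping: 3 0 5 2 1 4
Walk LF starting at row 1, prepending L[row]:
  step 1: row=1, L[1]='$', prepend. Next row=LF[1]=0
  step 2: row=0, L[0]='r', prepend. Next row=LF[0]=3
  step 3: row=3, L[3]='m', prepend. Next row=LF[3]=2
  step 4: row=2, L[2]='u', prepend. Next row=LF[2]=5
  step 5: row=5, L[5]='r', prepend. Next row=LF[5]=4
  step 6: row=4, L[4]='d', prepend. Next row=LF[4]=1
Reversed output: drumr$

Answer: drumr$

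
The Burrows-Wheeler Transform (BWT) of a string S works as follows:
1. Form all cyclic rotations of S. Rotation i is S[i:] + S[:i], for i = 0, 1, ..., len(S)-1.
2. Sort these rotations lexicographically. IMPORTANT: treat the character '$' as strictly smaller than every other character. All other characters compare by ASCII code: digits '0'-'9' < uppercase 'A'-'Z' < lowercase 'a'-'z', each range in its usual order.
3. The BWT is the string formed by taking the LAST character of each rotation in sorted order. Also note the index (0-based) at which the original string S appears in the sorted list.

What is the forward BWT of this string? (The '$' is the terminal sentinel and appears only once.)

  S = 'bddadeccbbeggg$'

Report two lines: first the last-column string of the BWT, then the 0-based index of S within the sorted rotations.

All 15 rotations (rotation i = S[i:]+S[:i]):
  rot[0] = bddadeccbbeggg$
  rot[1] = ddadeccbbeggg$b
  rot[2] = dadeccbbeggg$bd
  rot[3] = adeccbbeggg$bdd
  rot[4] = deccbbeggg$bdda
  rot[5] = eccbbeggg$bddad
  rot[6] = ccbbeggg$bddade
  rot[7] = cbbeggg$bddadec
  rot[8] = bbeggg$bddadecc
  rot[9] = beggg$bddadeccb
  rot[10] = eggg$bddadeccbb
  rot[11] = ggg$bddadeccbbe
  rot[12] = gg$bddadeccbbeg
  rot[13] = g$bddadeccbbegg
  rot[14] = $bddadeccbbeggg
Sorted (with $ < everything):
  sorted[0] = $bddadeccbbeggg  (last char: 'g')
  sorted[1] = adeccbbeggg$bdd  (last char: 'd')
  sorted[2] = bbeggg$bddadecc  (last char: 'c')
  sorted[3] = bddadeccbbeggg$  (last char: '$')
  sorted[4] = beggg$bddadeccb  (last char: 'b')
  sorted[5] = cbbeggg$bddadec  (last char: 'c')
  sorted[6] = ccbbeggg$bddade  (last char: 'e')
  sorted[7] = dadeccbbeggg$bd  (last char: 'd')
  sorted[8] = ddadeccbbeggg$b  (last char: 'b')
  sorted[9] = deccbbeggg$bdda  (last char: 'a')
  sorted[10] = eccbbeggg$bddad  (last char: 'd')
  sorted[11] = eggg$bddadeccbb  (last char: 'b')
  sorted[12] = g$bddadeccbbegg  (last char: 'g')
  sorted[13] = gg$bddadeccbbeg  (last char: 'g')
  sorted[14] = ggg$bddadeccbbe  (last char: 'e')
Last column: gdc$bcedbadbgge
Original string S is at sorted index 3

Answer: gdc$bcedbadbgge
3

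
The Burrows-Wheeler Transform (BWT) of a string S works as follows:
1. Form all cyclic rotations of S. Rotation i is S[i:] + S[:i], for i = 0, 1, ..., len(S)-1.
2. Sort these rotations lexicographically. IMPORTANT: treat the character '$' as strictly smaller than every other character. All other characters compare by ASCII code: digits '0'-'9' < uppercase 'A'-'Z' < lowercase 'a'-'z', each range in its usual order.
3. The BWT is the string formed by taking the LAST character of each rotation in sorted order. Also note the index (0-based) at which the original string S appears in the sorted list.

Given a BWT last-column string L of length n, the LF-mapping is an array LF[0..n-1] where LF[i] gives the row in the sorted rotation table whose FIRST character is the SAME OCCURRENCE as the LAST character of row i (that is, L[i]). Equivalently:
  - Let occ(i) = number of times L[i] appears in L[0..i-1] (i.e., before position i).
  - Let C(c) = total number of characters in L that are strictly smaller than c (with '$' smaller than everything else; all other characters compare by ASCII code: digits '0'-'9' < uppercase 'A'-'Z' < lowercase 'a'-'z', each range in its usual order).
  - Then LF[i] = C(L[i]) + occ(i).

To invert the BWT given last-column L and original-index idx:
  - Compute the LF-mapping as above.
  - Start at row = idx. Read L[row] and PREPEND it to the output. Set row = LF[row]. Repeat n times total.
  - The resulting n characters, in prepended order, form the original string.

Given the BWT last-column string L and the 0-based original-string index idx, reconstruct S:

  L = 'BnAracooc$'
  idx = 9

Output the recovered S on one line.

Answer: raccoonAB$

Derivation:
LF mapping: 2 6 1 9 3 4 7 8 5 0
Walk LF starting at row 9, prepending L[row]:
  step 1: row=9, L[9]='$', prepend. Next row=LF[9]=0
  step 2: row=0, L[0]='B', prepend. Next row=LF[0]=2
  step 3: row=2, L[2]='A', prepend. Next row=LF[2]=1
  step 4: row=1, L[1]='n', prepend. Next row=LF[1]=6
  step 5: row=6, L[6]='o', prepend. Next row=LF[6]=7
  step 6: row=7, L[7]='o', prepend. Next row=LF[7]=8
  step 7: row=8, L[8]='c', prepend. Next row=LF[8]=5
  step 8: row=5, L[5]='c', prepend. Next row=LF[5]=4
  step 9: row=4, L[4]='a', prepend. Next row=LF[4]=3
  step 10: row=3, L[3]='r', prepend. Next row=LF[3]=9
Reversed output: raccoonAB$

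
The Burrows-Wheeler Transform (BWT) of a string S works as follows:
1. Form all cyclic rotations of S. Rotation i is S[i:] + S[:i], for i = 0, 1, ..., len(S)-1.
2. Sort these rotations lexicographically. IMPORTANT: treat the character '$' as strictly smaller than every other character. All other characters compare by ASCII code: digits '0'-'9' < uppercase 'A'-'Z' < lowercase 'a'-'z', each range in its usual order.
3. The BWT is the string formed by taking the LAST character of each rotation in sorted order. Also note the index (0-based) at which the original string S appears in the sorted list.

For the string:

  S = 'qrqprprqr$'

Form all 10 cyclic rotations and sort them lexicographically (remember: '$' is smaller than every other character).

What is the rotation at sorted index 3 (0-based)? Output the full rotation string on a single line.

All 10 rotations (rotation i = S[i:]+S[:i]):
  rot[0] = qrqprprqr$
  rot[1] = rqprprqr$q
  rot[2] = qprprqr$qr
  rot[3] = prprqr$qrq
  rot[4] = rprqr$qrqp
  rot[5] = prqr$qrqpr
  rot[6] = rqr$qrqprp
  rot[7] = qr$qrqprpr
  rot[8] = r$qrqprprq
  rot[9] = $qrqprprqr
Sorted (with $ < everything):
  sorted[0] = $qrqprprqr
  sorted[1] = prprqr$qrq
  sorted[2] = prqr$qrqpr
  sorted[3] = qprprqr$qr
  sorted[4] = qr$qrqprpr
  sorted[5] = qrqprprqr$
  sorted[6] = r$qrqprprq
  sorted[7] = rprqr$qrqp
  sorted[8] = rqprprqr$q
  sorted[9] = rqr$qrqprp
sorted[3] = qprprqr$qr

Answer: qprprqr$qr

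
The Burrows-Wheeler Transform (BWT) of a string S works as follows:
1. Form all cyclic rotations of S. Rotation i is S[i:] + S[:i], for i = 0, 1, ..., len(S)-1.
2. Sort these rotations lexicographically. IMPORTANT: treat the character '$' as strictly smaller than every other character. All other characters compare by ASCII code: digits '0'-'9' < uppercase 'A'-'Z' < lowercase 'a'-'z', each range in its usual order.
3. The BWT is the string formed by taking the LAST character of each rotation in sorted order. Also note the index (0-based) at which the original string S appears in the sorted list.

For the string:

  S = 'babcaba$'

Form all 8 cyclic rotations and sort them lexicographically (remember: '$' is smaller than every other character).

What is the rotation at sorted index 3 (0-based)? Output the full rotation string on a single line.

Answer: abcaba$b

Derivation:
All 8 rotations (rotation i = S[i:]+S[:i]):
  rot[0] = babcaba$
  rot[1] = abcaba$b
  rot[2] = bcaba$ba
  rot[3] = caba$bab
  rot[4] = aba$babc
  rot[5] = ba$babca
  rot[6] = a$babcab
  rot[7] = $babcaba
Sorted (with $ < everything):
  sorted[0] = $babcaba
  sorted[1] = a$babcab
  sorted[2] = aba$babc
  sorted[3] = abcaba$b
  sorted[4] = ba$babca
  sorted[5] = babcaba$
  sorted[6] = bcaba$ba
  sorted[7] = caba$bab
sorted[3] = abcaba$b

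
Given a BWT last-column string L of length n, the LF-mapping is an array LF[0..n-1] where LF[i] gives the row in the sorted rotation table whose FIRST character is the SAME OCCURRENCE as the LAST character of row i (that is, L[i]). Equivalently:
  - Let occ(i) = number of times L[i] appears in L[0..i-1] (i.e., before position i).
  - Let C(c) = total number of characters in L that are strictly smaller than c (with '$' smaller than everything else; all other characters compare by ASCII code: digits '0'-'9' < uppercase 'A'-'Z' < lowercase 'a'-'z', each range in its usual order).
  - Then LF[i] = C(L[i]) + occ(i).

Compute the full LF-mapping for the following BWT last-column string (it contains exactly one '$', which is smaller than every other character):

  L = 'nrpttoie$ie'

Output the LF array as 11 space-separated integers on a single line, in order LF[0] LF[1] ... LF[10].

Char counts: '$':1, 'e':2, 'i':2, 'n':1, 'o':1, 'p':1, 'r':1, 't':2
C (first-col start): C('$')=0, C('e')=1, C('i')=3, C('n')=5, C('o')=6, C('p')=7, C('r')=8, C('t')=9
L[0]='n': occ=0, LF[0]=C('n')+0=5+0=5
L[1]='r': occ=0, LF[1]=C('r')+0=8+0=8
L[2]='p': occ=0, LF[2]=C('p')+0=7+0=7
L[3]='t': occ=0, LF[3]=C('t')+0=9+0=9
L[4]='t': occ=1, LF[4]=C('t')+1=9+1=10
L[5]='o': occ=0, LF[5]=C('o')+0=6+0=6
L[6]='i': occ=0, LF[6]=C('i')+0=3+0=3
L[7]='e': occ=0, LF[7]=C('e')+0=1+0=1
L[8]='$': occ=0, LF[8]=C('$')+0=0+0=0
L[9]='i': occ=1, LF[9]=C('i')+1=3+1=4
L[10]='e': occ=1, LF[10]=C('e')+1=1+1=2

Answer: 5 8 7 9 10 6 3 1 0 4 2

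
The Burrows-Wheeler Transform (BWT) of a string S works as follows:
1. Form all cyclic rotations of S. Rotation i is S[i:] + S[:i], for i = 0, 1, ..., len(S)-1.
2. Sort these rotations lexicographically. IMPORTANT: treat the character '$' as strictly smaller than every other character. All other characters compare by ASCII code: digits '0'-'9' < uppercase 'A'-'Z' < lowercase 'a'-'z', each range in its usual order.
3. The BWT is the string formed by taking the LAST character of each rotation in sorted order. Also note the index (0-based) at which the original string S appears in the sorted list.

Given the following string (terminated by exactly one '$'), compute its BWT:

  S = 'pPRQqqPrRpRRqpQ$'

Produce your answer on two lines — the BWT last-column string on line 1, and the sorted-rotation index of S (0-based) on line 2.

All 16 rotations (rotation i = S[i:]+S[:i]):
  rot[0] = pPRQqqPrRpRRqpQ$
  rot[1] = PRQqqPrRpRRqpQ$p
  rot[2] = RQqqPrRpRRqpQ$pP
  rot[3] = QqqPrRpRRqpQ$pPR
  rot[4] = qqPrRpRRqpQ$pPRQ
  rot[5] = qPrRpRRqpQ$pPRQq
  rot[6] = PrRpRRqpQ$pPRQqq
  rot[7] = rRpRRqpQ$pPRQqqP
  rot[8] = RpRRqpQ$pPRQqqPr
  rot[9] = pRRqpQ$pPRQqqPrR
  rot[10] = RRqpQ$pPRQqqPrRp
  rot[11] = RqpQ$pPRQqqPrRpR
  rot[12] = qpQ$pPRQqqPrRpRR
  rot[13] = pQ$pPRQqqPrRpRRq
  rot[14] = Q$pPRQqqPrRpRRqp
  rot[15] = $pPRQqqPrRpRRqpQ
Sorted (with $ < everything):
  sorted[0] = $pPRQqqPrRpRRqpQ  (last char: 'Q')
  sorted[1] = PRQqqPrRpRRqpQ$p  (last char: 'p')
  sorted[2] = PrRpRRqpQ$pPRQqq  (last char: 'q')
  sorted[3] = Q$pPRQqqPrRpRRqp  (last char: 'p')
  sorted[4] = QqqPrRpRRqpQ$pPR  (last char: 'R')
  sorted[5] = RQqqPrRpRRqpQ$pP  (last char: 'P')
  sorted[6] = RRqpQ$pPRQqqPrRp  (last char: 'p')
  sorted[7] = RpRRqpQ$pPRQqqPr  (last char: 'r')
  sorted[8] = RqpQ$pPRQqqPrRpR  (last char: 'R')
  sorted[9] = pPRQqqPrRpRRqpQ$  (last char: '$')
  sorted[10] = pQ$pPRQqqPrRpRRq  (last char: 'q')
  sorted[11] = pRRqpQ$pPRQqqPrR  (last char: 'R')
  sorted[12] = qPrRpRRqpQ$pPRQq  (last char: 'q')
  sorted[13] = qpQ$pPRQqqPrRpRR  (last char: 'R')
  sorted[14] = qqPrRpRRqpQ$pPRQ  (last char: 'Q')
  sorted[15] = rRpRRqpQ$pPRQqqP  (last char: 'P')
Last column: QpqpRPprR$qRqRQP
Original string S is at sorted index 9

Answer: QpqpRPprR$qRqRQP
9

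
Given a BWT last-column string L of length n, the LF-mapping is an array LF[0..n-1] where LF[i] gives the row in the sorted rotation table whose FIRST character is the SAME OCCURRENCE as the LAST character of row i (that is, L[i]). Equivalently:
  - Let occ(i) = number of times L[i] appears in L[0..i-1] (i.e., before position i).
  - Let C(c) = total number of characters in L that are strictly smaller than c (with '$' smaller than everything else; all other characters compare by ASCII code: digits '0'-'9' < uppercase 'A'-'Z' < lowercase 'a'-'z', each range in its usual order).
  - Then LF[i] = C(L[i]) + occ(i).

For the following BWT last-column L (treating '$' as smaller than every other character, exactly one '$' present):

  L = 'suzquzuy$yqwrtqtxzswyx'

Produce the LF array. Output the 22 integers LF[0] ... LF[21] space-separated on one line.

Answer: 5 9 19 1 10 20 11 16 0 17 2 12 4 7 3 8 14 21 6 13 18 15

Derivation:
Char counts: '$':1, 'q':3, 'r':1, 's':2, 't':2, 'u':3, 'w':2, 'x':2, 'y':3, 'z':3
C (first-col start): C('$')=0, C('q')=1, C('r')=4, C('s')=5, C('t')=7, C('u')=9, C('w')=12, C('x')=14, C('y')=16, C('z')=19
L[0]='s': occ=0, LF[0]=C('s')+0=5+0=5
L[1]='u': occ=0, LF[1]=C('u')+0=9+0=9
L[2]='z': occ=0, LF[2]=C('z')+0=19+0=19
L[3]='q': occ=0, LF[3]=C('q')+0=1+0=1
L[4]='u': occ=1, LF[4]=C('u')+1=9+1=10
L[5]='z': occ=1, LF[5]=C('z')+1=19+1=20
L[6]='u': occ=2, LF[6]=C('u')+2=9+2=11
L[7]='y': occ=0, LF[7]=C('y')+0=16+0=16
L[8]='$': occ=0, LF[8]=C('$')+0=0+0=0
L[9]='y': occ=1, LF[9]=C('y')+1=16+1=17
L[10]='q': occ=1, LF[10]=C('q')+1=1+1=2
L[11]='w': occ=0, LF[11]=C('w')+0=12+0=12
L[12]='r': occ=0, LF[12]=C('r')+0=4+0=4
L[13]='t': occ=0, LF[13]=C('t')+0=7+0=7
L[14]='q': occ=2, LF[14]=C('q')+2=1+2=3
L[15]='t': occ=1, LF[15]=C('t')+1=7+1=8
L[16]='x': occ=0, LF[16]=C('x')+0=14+0=14
L[17]='z': occ=2, LF[17]=C('z')+2=19+2=21
L[18]='s': occ=1, LF[18]=C('s')+1=5+1=6
L[19]='w': occ=1, LF[19]=C('w')+1=12+1=13
L[20]='y': occ=2, LF[20]=C('y')+2=16+2=18
L[21]='x': occ=1, LF[21]=C('x')+1=14+1=15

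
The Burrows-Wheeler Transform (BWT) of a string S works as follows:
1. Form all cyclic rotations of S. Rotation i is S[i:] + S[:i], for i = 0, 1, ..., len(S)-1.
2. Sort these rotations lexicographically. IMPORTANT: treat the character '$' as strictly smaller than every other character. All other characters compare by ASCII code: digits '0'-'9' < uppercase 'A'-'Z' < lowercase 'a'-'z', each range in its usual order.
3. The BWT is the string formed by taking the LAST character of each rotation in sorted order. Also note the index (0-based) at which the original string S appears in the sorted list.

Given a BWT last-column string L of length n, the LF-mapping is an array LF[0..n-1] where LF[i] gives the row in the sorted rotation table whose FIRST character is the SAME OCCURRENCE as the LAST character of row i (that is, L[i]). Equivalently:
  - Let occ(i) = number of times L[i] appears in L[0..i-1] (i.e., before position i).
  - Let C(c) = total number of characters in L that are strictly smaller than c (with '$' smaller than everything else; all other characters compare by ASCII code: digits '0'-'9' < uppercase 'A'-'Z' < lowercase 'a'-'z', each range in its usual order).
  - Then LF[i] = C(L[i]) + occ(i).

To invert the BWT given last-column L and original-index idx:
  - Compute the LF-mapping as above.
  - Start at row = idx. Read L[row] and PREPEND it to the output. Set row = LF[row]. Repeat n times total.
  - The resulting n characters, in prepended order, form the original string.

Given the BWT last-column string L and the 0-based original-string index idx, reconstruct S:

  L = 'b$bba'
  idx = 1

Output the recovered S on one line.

LF mapping: 2 0 3 4 1
Walk LF starting at row 1, prepending L[row]:
  step 1: row=1, L[1]='$', prepend. Next row=LF[1]=0
  step 2: row=0, L[0]='b', prepend. Next row=LF[0]=2
  step 3: row=2, L[2]='b', prepend. Next row=LF[2]=3
  step 4: row=3, L[3]='b', prepend. Next row=LF[3]=4
  step 5: row=4, L[4]='a', prepend. Next row=LF[4]=1
Reversed output: abbb$

Answer: abbb$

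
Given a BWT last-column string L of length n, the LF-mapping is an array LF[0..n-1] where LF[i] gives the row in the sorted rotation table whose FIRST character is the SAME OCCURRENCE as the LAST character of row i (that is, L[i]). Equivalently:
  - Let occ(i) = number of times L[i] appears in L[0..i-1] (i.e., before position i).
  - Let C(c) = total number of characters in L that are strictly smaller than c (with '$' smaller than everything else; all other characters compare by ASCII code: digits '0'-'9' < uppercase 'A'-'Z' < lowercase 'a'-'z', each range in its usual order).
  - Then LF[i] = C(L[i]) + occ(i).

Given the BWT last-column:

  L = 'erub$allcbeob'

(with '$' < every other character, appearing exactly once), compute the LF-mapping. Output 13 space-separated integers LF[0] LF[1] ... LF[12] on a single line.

Char counts: '$':1, 'a':1, 'b':3, 'c':1, 'e':2, 'l':2, 'o':1, 'r':1, 'u':1
C (first-col start): C('$')=0, C('a')=1, C('b')=2, C('c')=5, C('e')=6, C('l')=8, C('o')=10, C('r')=11, C('u')=12
L[0]='e': occ=0, LF[0]=C('e')+0=6+0=6
L[1]='r': occ=0, LF[1]=C('r')+0=11+0=11
L[2]='u': occ=0, LF[2]=C('u')+0=12+0=12
L[3]='b': occ=0, LF[3]=C('b')+0=2+0=2
L[4]='$': occ=0, LF[4]=C('$')+0=0+0=0
L[5]='a': occ=0, LF[5]=C('a')+0=1+0=1
L[6]='l': occ=0, LF[6]=C('l')+0=8+0=8
L[7]='l': occ=1, LF[7]=C('l')+1=8+1=9
L[8]='c': occ=0, LF[8]=C('c')+0=5+0=5
L[9]='b': occ=1, LF[9]=C('b')+1=2+1=3
L[10]='e': occ=1, LF[10]=C('e')+1=6+1=7
L[11]='o': occ=0, LF[11]=C('o')+0=10+0=10
L[12]='b': occ=2, LF[12]=C('b')+2=2+2=4

Answer: 6 11 12 2 0 1 8 9 5 3 7 10 4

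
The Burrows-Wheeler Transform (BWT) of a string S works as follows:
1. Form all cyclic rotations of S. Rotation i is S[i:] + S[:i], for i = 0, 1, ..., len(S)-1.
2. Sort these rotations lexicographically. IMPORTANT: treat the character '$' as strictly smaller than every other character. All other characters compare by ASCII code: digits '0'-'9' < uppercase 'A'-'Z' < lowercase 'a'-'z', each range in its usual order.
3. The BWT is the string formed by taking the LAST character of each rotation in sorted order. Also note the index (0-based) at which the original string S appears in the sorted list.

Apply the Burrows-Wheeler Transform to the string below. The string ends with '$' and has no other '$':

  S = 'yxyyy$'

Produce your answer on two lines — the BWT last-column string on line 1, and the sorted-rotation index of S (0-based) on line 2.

Answer: yyy$yx
3

Derivation:
All 6 rotations (rotation i = S[i:]+S[:i]):
  rot[0] = yxyyy$
  rot[1] = xyyy$y
  rot[2] = yyy$yx
  rot[3] = yy$yxy
  rot[4] = y$yxyy
  rot[5] = $yxyyy
Sorted (with $ < everything):
  sorted[0] = $yxyyy  (last char: 'y')
  sorted[1] = xyyy$y  (last char: 'y')
  sorted[2] = y$yxyy  (last char: 'y')
  sorted[3] = yxyyy$  (last char: '$')
  sorted[4] = yy$yxy  (last char: 'y')
  sorted[5] = yyy$yx  (last char: 'x')
Last column: yyy$yx
Original string S is at sorted index 3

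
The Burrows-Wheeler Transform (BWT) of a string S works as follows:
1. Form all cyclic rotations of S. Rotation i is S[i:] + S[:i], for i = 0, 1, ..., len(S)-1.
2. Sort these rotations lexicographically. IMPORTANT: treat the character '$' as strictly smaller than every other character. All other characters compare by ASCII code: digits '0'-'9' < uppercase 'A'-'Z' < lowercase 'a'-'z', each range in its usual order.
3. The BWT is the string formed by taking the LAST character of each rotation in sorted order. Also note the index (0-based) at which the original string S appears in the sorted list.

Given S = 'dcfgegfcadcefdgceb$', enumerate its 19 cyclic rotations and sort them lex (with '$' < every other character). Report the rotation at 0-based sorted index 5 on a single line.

All 19 rotations (rotation i = S[i:]+S[:i]):
  rot[0] = dcfgegfcadcefdgceb$
  rot[1] = cfgegfcadcefdgceb$d
  rot[2] = fgegfcadcefdgceb$dc
  rot[3] = gegfcadcefdgceb$dcf
  rot[4] = egfcadcefdgceb$dcfg
  rot[5] = gfcadcefdgceb$dcfge
  rot[6] = fcadcefdgceb$dcfgeg
  rot[7] = cadcefdgceb$dcfgegf
  rot[8] = adcefdgceb$dcfgegfc
  rot[9] = dcefdgceb$dcfgegfca
  rot[10] = cefdgceb$dcfgegfcad
  rot[11] = efdgceb$dcfgegfcadc
  rot[12] = fdgceb$dcfgegfcadce
  rot[13] = dgceb$dcfgegfcadcef
  rot[14] = gceb$dcfgegfcadcefd
  rot[15] = ceb$dcfgegfcadcefdg
  rot[16] = eb$dcfgegfcadcefdgc
  rot[17] = b$dcfgegfcadcefdgce
  rot[18] = $dcfgegfcadcefdgceb
Sorted (with $ < everything):
  sorted[0] = $dcfgegfcadcefdgceb
  sorted[1] = adcefdgceb$dcfgegfc
  sorted[2] = b$dcfgegfcadcefdgce
  sorted[3] = cadcefdgceb$dcfgegf
  sorted[4] = ceb$dcfgegfcadcefdg
  sorted[5] = cefdgceb$dcfgegfcad
  sorted[6] = cfgegfcadcefdgceb$d
  sorted[7] = dcefdgceb$dcfgegfca
  sorted[8] = dcfgegfcadcefdgceb$
  sorted[9] = dgceb$dcfgegfcadcef
  sorted[10] = eb$dcfgegfcadcefdgc
  sorted[11] = efdgceb$dcfgegfcadc
  sorted[12] = egfcadcefdgceb$dcfg
  sorted[13] = fcadcefdgceb$dcfgeg
  sorted[14] = fdgceb$dcfgegfcadce
  sorted[15] = fgegfcadcefdgceb$dc
  sorted[16] = gceb$dcfgegfcadcefd
  sorted[17] = gegfcadcefdgceb$dcf
  sorted[18] = gfcadcefdgceb$dcfge
sorted[5] = cefdgceb$dcfgegfcad

Answer: cefdgceb$dcfgegfcad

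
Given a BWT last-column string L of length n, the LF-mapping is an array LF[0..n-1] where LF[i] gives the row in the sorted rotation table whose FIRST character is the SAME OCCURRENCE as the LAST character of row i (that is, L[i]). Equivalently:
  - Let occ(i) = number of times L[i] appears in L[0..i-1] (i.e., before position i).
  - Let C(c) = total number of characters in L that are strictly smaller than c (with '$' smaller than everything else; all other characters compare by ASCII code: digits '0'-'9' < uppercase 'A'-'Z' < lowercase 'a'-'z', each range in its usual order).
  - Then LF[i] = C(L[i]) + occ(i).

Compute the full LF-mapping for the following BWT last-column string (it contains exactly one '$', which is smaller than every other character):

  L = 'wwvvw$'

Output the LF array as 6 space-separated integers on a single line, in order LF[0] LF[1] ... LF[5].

Answer: 3 4 1 2 5 0

Derivation:
Char counts: '$':1, 'v':2, 'w':3
C (first-col start): C('$')=0, C('v')=1, C('w')=3
L[0]='w': occ=0, LF[0]=C('w')+0=3+0=3
L[1]='w': occ=1, LF[1]=C('w')+1=3+1=4
L[2]='v': occ=0, LF[2]=C('v')+0=1+0=1
L[3]='v': occ=1, LF[3]=C('v')+1=1+1=2
L[4]='w': occ=2, LF[4]=C('w')+2=3+2=5
L[5]='$': occ=0, LF[5]=C('$')+0=0+0=0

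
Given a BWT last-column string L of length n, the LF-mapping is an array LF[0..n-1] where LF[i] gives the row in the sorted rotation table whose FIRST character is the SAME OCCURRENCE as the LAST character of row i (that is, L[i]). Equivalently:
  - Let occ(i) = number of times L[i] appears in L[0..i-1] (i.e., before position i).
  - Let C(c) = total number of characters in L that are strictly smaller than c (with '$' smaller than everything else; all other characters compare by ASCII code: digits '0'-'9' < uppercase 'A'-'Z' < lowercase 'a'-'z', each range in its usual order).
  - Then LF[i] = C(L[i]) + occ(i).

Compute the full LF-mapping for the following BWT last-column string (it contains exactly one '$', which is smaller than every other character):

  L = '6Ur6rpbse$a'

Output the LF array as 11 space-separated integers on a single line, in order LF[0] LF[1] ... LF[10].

Char counts: '$':1, '6':2, 'U':1, 'a':1, 'b':1, 'e':1, 'p':1, 'r':2, 's':1
C (first-col start): C('$')=0, C('6')=1, C('U')=3, C('a')=4, C('b')=5, C('e')=6, C('p')=7, C('r')=8, C('s')=10
L[0]='6': occ=0, LF[0]=C('6')+0=1+0=1
L[1]='U': occ=0, LF[1]=C('U')+0=3+0=3
L[2]='r': occ=0, LF[2]=C('r')+0=8+0=8
L[3]='6': occ=1, LF[3]=C('6')+1=1+1=2
L[4]='r': occ=1, LF[4]=C('r')+1=8+1=9
L[5]='p': occ=0, LF[5]=C('p')+0=7+0=7
L[6]='b': occ=0, LF[6]=C('b')+0=5+0=5
L[7]='s': occ=0, LF[7]=C('s')+0=10+0=10
L[8]='e': occ=0, LF[8]=C('e')+0=6+0=6
L[9]='$': occ=0, LF[9]=C('$')+0=0+0=0
L[10]='a': occ=0, LF[10]=C('a')+0=4+0=4

Answer: 1 3 8 2 9 7 5 10 6 0 4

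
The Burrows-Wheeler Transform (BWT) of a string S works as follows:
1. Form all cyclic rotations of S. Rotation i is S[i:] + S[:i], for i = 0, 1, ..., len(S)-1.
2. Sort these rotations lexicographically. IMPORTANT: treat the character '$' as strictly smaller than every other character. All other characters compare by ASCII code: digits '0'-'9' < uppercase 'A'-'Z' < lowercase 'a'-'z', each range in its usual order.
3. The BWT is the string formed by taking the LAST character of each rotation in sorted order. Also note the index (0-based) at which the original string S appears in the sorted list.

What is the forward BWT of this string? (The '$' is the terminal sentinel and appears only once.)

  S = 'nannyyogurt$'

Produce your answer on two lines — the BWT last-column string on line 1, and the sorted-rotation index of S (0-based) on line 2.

Answer: tno$anyurgyn
3

Derivation:
All 12 rotations (rotation i = S[i:]+S[:i]):
  rot[0] = nannyyogurt$
  rot[1] = annyyogurt$n
  rot[2] = nnyyogurt$na
  rot[3] = nyyogurt$nan
  rot[4] = yyogurt$nann
  rot[5] = yogurt$nanny
  rot[6] = ogurt$nannyy
  rot[7] = gurt$nannyyo
  rot[8] = urt$nannyyog
  rot[9] = rt$nannyyogu
  rot[10] = t$nannyyogur
  rot[11] = $nannyyogurt
Sorted (with $ < everything):
  sorted[0] = $nannyyogurt  (last char: 't')
  sorted[1] = annyyogurt$n  (last char: 'n')
  sorted[2] = gurt$nannyyo  (last char: 'o')
  sorted[3] = nannyyogurt$  (last char: '$')
  sorted[4] = nnyyogurt$na  (last char: 'a')
  sorted[5] = nyyogurt$nan  (last char: 'n')
  sorted[6] = ogurt$nannyy  (last char: 'y')
  sorted[7] = rt$nannyyogu  (last char: 'u')
  sorted[8] = t$nannyyogur  (last char: 'r')
  sorted[9] = urt$nannyyog  (last char: 'g')
  sorted[10] = yogurt$nanny  (last char: 'y')
  sorted[11] = yyogurt$nann  (last char: 'n')
Last column: tno$anyurgyn
Original string S is at sorted index 3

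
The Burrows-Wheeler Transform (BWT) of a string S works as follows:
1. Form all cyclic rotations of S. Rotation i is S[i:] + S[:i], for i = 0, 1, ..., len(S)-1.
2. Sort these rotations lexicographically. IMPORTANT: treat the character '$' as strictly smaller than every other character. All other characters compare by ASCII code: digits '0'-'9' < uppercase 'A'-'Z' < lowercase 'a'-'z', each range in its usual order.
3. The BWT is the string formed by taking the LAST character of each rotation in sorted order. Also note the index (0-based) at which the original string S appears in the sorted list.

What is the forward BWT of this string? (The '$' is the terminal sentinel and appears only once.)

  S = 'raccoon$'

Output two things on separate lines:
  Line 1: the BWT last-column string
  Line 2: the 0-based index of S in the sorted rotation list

All 8 rotations (rotation i = S[i:]+S[:i]):
  rot[0] = raccoon$
  rot[1] = accoon$r
  rot[2] = ccoon$ra
  rot[3] = coon$rac
  rot[4] = oon$racc
  rot[5] = on$racco
  rot[6] = n$raccoo
  rot[7] = $raccoon
Sorted (with $ < everything):
  sorted[0] = $raccoon  (last char: 'n')
  sorted[1] = accoon$r  (last char: 'r')
  sorted[2] = ccoon$ra  (last char: 'a')
  sorted[3] = coon$rac  (last char: 'c')
  sorted[4] = n$raccoo  (last char: 'o')
  sorted[5] = on$racco  (last char: 'o')
  sorted[6] = oon$racc  (last char: 'c')
  sorted[7] = raccoon$  (last char: '$')
Last column: nracooc$
Original string S is at sorted index 7

Answer: nracooc$
7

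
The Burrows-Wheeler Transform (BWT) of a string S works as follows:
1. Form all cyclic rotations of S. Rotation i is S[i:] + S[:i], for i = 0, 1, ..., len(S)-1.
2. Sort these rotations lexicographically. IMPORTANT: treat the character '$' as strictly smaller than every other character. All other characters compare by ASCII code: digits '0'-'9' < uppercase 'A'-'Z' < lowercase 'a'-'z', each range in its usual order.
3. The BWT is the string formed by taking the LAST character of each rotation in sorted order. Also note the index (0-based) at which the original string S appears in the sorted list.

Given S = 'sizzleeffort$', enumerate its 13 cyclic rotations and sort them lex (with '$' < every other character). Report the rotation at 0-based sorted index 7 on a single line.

Answer: ort$sizzleeff

Derivation:
All 13 rotations (rotation i = S[i:]+S[:i]):
  rot[0] = sizzleeffort$
  rot[1] = izzleeffort$s
  rot[2] = zzleeffort$si
  rot[3] = zleeffort$siz
  rot[4] = leeffort$sizz
  rot[5] = eeffort$sizzl
  rot[6] = effort$sizzle
  rot[7] = ffort$sizzlee
  rot[8] = fort$sizzleef
  rot[9] = ort$sizzleeff
  rot[10] = rt$sizzleeffo
  rot[11] = t$sizzleeffor
  rot[12] = $sizzleeffort
Sorted (with $ < everything):
  sorted[0] = $sizzleeffort
  sorted[1] = eeffort$sizzl
  sorted[2] = effort$sizzle
  sorted[3] = ffort$sizzlee
  sorted[4] = fort$sizzleef
  sorted[5] = izzleeffort$s
  sorted[6] = leeffort$sizz
  sorted[7] = ort$sizzleeff
  sorted[8] = rt$sizzleeffo
  sorted[9] = sizzleeffort$
  sorted[10] = t$sizzleeffor
  sorted[11] = zleeffort$siz
  sorted[12] = zzleeffort$si
sorted[7] = ort$sizzleeff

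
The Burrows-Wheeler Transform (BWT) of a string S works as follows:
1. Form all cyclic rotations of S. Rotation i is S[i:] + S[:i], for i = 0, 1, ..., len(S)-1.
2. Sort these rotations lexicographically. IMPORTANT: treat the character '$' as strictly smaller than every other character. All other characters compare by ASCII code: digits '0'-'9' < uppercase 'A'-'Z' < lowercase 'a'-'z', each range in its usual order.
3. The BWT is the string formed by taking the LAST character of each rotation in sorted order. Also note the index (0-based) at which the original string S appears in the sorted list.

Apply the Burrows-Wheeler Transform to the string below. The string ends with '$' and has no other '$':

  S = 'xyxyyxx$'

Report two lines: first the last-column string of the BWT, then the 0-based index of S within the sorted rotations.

All 8 rotations (rotation i = S[i:]+S[:i]):
  rot[0] = xyxyyxx$
  rot[1] = yxyyxx$x
  rot[2] = xyyxx$xy
  rot[3] = yyxx$xyx
  rot[4] = yxx$xyxy
  rot[5] = xx$xyxyy
  rot[6] = x$xyxyyx
  rot[7] = $xyxyyxx
Sorted (with $ < everything):
  sorted[0] = $xyxyyxx  (last char: 'x')
  sorted[1] = x$xyxyyx  (last char: 'x')
  sorted[2] = xx$xyxyy  (last char: 'y')
  sorted[3] = xyxyyxx$  (last char: '$')
  sorted[4] = xyyxx$xy  (last char: 'y')
  sorted[5] = yxx$xyxy  (last char: 'y')
  sorted[6] = yxyyxx$x  (last char: 'x')
  sorted[7] = yyxx$xyx  (last char: 'x')
Last column: xxy$yyxx
Original string S is at sorted index 3

Answer: xxy$yyxx
3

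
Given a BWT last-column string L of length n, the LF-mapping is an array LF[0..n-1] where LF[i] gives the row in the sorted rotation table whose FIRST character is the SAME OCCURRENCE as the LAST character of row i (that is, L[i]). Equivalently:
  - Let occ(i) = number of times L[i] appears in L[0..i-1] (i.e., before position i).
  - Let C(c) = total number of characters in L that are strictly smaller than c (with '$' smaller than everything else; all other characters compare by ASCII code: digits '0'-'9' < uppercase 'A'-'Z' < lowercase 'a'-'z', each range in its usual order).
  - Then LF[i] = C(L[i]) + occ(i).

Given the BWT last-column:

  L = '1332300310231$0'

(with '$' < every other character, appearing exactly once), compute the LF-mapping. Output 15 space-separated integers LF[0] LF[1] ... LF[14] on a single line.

Char counts: '$':1, '0':4, '1':3, '2':2, '3':5
C (first-col start): C('$')=0, C('0')=1, C('1')=5, C('2')=8, C('3')=10
L[0]='1': occ=0, LF[0]=C('1')+0=5+0=5
L[1]='3': occ=0, LF[1]=C('3')+0=10+0=10
L[2]='3': occ=1, LF[2]=C('3')+1=10+1=11
L[3]='2': occ=0, LF[3]=C('2')+0=8+0=8
L[4]='3': occ=2, LF[4]=C('3')+2=10+2=12
L[5]='0': occ=0, LF[5]=C('0')+0=1+0=1
L[6]='0': occ=1, LF[6]=C('0')+1=1+1=2
L[7]='3': occ=3, LF[7]=C('3')+3=10+3=13
L[8]='1': occ=1, LF[8]=C('1')+1=5+1=6
L[9]='0': occ=2, LF[9]=C('0')+2=1+2=3
L[10]='2': occ=1, LF[10]=C('2')+1=8+1=9
L[11]='3': occ=4, LF[11]=C('3')+4=10+4=14
L[12]='1': occ=2, LF[12]=C('1')+2=5+2=7
L[13]='$': occ=0, LF[13]=C('$')+0=0+0=0
L[14]='0': occ=3, LF[14]=C('0')+3=1+3=4

Answer: 5 10 11 8 12 1 2 13 6 3 9 14 7 0 4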